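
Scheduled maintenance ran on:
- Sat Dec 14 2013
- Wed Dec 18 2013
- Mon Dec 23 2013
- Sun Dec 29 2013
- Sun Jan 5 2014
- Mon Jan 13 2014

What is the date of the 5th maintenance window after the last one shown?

The spacing grows by 1 each time: 4, 5, 6, 7, 8 days.
Next gap: 9 days. Mon Jan 13 2014 + 9 days = Wed Jan 22 2014.
Next gap: 10 days. Wed Jan 22 2014 + 10 days = Sat Feb 1 2014.
Next gap: 11 days. Sat Feb 1 2014 + 11 days = Wed Feb 12 2014.
Next gap: 12 days. Wed Feb 12 2014 + 12 days = Mon Feb 24 2014.
Next gap: 13 days. Mon Feb 24 2014 + 13 days = Sun Mar 9 2014.

Sun Mar 9 2014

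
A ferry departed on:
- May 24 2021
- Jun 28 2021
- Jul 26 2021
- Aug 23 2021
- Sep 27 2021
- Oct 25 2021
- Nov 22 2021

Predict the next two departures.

Dec 27 2021, Jan 24 2022

All dates are Mondays, 35, 28, 28, 35, 28, 28 days apart.
Specifically, the 4th Monday of each month.
4th Monday of December 2021: Dec 27 2021.
January 2022 — 4th Monday is Jan 24 2022.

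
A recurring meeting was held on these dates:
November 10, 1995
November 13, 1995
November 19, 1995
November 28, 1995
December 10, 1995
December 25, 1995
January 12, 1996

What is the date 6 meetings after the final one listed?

Gaps: 3, 6, 9, 12, 15, 18 days — each gap is 3 larger than the previous one.
Next gap: 21 days. January 12, 1996 + 21 days = February 2, 1996.
Next gap: 24 days. February 2, 1996 + 24 days = February 26, 1996.
Next gap: 27 days. February 26, 1996 + 27 days = March 24, 1996.
Next gap: 30 days. March 24, 1996 + 30 days = April 23, 1996.
Next gap: 33 days. April 23, 1996 + 33 days = May 26, 1996.
Next gap: 36 days. May 26, 1996 + 36 days = July 1, 1996.

July 1, 1996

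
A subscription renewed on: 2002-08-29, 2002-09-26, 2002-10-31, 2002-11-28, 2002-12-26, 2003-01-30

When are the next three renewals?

2003-02-27, 2003-03-27, 2003-04-24

All Thursdays; the gaps (28, 35, 28, 28, 35) vary with month length.
This is the last Thursday of each month.
Last Thursday of February 2003: 2003-02-27.
Last Thursday of March 2003: 2003-03-27.
Last Thursday of April 2003: 2003-04-24.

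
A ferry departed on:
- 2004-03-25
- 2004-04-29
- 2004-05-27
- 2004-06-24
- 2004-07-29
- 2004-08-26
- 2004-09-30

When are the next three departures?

All Thursdays; the gaps (35, 28, 28, 35, 28, 35) vary with month length.
This is the last Thursday of each month.
October 2004 ends with Thursday 2004-10-28.
November 2004 ends with Thursday 2004-11-25.
Last Thursday of December 2004: 2004-12-30.

2004-10-28, 2004-11-25, 2004-12-30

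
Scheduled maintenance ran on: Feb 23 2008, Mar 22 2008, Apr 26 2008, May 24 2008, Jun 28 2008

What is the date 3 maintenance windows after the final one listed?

Sep 27 2008

All dates are Saturdays, 28, 35, 28, 35 days apart.
Specifically, the 4th Saturday of each month.
4th Saturday of July 2008: Jul 26 2008.
August 2008 — 4th Saturday is Aug 23 2008.
4th Saturday of September 2008: Sep 27 2008.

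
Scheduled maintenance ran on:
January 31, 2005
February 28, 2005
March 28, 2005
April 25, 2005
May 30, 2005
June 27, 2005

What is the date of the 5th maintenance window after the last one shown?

These are Mondays with 28, 28, 28, 35, 28-day gaps.
Each is the final Monday of its month — January 31, 2005 is past the 28th, so '4th Monday' doesn't fit.
July 2005 ends with Monday July 25, 2005.
Last Monday of August 2005: August 29, 2005.
September 2005 ends with Monday September 26, 2005.
October 2005 ends with Monday October 31, 2005.
Last Monday of November 2005: November 28, 2005.

November 28, 2005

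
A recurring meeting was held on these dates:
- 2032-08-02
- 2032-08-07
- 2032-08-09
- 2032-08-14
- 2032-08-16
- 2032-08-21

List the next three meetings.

2032-08-23, 2032-08-28, 2032-08-30

The gap pattern 5, 2, 5, 2, 5 repeats every 2 events.
These are the Mondays and Saturdays of each week.
The following Monday is 2032-08-23.
Next Saturday: 2032-08-28.
The following Monday is 2032-08-30.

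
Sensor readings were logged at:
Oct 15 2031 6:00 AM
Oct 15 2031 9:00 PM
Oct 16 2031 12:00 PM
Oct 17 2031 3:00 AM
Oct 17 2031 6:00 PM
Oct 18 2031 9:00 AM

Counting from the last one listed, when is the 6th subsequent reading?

Oct 22 2031 3:00 AM

The interval is a steady 15 hours (15, 15, 15, 15, 15).
Oct 18 2031 9:00 AM + 15 h = Oct 19 2031 12:00 AM.
Oct 19 2031 12:00 AM + 15 h = Oct 19 2031 3:00 PM.
Oct 19 2031 3:00 PM + 15 h = Oct 20 2031 6:00 AM.
Oct 20 2031 6:00 AM + 15 h = Oct 20 2031 9:00 PM.
Oct 20 2031 9:00 PM + 15 h = Oct 21 2031 12:00 PM.
Oct 21 2031 12:00 PM + 15 h = Oct 22 2031 3:00 AM.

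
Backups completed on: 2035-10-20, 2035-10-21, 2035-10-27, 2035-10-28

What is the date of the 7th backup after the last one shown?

The gap pattern 1, 6, 1 repeats every 2 events.
These are the Saturdays and Sundays of each week.
Next Saturday: 2035-11-03.
Next Sunday: 2035-11-04.
Next Saturday: 2035-11-10.
The following Sunday is 2035-11-11.
Next Saturday: 2035-11-17.
Next Sunday: 2035-11-18.
Next Saturday: 2035-11-24.

2035-11-24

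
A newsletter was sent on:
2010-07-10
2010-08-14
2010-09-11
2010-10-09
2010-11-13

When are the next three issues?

2010-12-11, 2011-01-08, 2011-02-12

Gaps: 35, 28, 28, 35 days — a mix of 28 and 35. Every date is a Saturday.
Each is the 2nd Saturday of its month.
2nd Saturday of December 2010: 2010-12-11.
2nd Saturday of January 2011: 2011-01-08.
2nd Saturday of February 2011: 2011-02-12.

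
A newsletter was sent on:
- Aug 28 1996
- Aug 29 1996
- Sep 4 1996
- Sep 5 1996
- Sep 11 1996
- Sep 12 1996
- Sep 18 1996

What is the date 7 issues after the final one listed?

Every event lands on a Wednesday or Thursday (gaps cycle 1, 6, 1, 6, 1, 6).
So the schedule is: every Wednesday and Thursday.
The following Thursday is Sep 19 1996.
The following Wednesday is Sep 25 1996.
The following Thursday is Sep 26 1996.
Next Wednesday: Oct 2 1996.
Next Thursday: Oct 3 1996.
The following Wednesday is Oct 9 1996.
Next Thursday: Oct 10 1996.

Oct 10 1996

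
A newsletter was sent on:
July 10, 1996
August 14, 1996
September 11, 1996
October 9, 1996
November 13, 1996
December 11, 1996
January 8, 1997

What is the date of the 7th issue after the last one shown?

August 13, 1997

All dates are Wednesdays, 35, 28, 28, 35, 28, 28 days apart.
Specifically, the 2nd Wednesday of each month.
2nd Wednesday of February 1997: February 12, 1997.
March 1997 — 2nd Wednesday is March 12, 1997.
April 1997 — 2nd Wednesday is April 9, 1997.
2nd Wednesday of May 1997: May 14, 1997.
June 1997 — 2nd Wednesday is June 11, 1997.
2nd Wednesday of July 1997: July 9, 1997.
August 1997 — 2nd Wednesday is August 13, 1997.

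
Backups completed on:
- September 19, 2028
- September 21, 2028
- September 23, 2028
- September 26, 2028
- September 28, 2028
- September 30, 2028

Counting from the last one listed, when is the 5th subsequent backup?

The gap pattern 2, 2, 3, 2, 2 repeats every 3 events.
These are the Tuesdays, Thursdays and Saturdays of each week.
The following Tuesday is October 3, 2028.
The following Thursday is October 5, 2028.
Next Saturday: October 7, 2028.
The following Tuesday is October 10, 2028.
The following Thursday is October 12, 2028.

October 12, 2028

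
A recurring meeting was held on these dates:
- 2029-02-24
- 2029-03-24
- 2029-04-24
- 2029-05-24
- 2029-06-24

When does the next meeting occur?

Gaps: 28, 31, 30, 31 days — not constant. Every event is on the 24th of the month.
Pattern: the 24th of each month.
July 2029: 2029-07-24.

2029-07-24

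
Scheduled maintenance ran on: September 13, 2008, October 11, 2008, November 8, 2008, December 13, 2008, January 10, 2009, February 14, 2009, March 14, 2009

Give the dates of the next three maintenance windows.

April 11, 2009; May 9, 2009; June 13, 2009

These are Saturdays at 28- or 35-day spacing (28, 28, 35, 28, 35, 28).
The pattern: 2nd Saturday of the month.
2nd Saturday of April 2009: April 11, 2009.
2nd Saturday of May 2009: May 9, 2009.
2nd Saturday of June 2009: June 13, 2009.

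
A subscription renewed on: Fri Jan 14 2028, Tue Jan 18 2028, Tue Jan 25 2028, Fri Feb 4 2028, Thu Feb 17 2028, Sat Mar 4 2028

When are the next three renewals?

Thu Mar 23 2028, Fri Apr 14 2028, Tue May 9 2028

Gaps: 4, 7, 10, 13, 16 days — each gap is 3 larger than the previous one.
Next gap: 19 days. Sat Mar 4 2028 + 19 days = Thu Mar 23 2028.
Next gap: 22 days. Thu Mar 23 2028 + 22 days = Fri Apr 14 2028.
Next gap: 25 days. Fri Apr 14 2028 + 25 days = Tue May 9 2028.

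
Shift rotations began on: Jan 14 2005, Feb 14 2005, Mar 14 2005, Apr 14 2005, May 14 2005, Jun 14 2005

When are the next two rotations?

Each date is the 14th; the gaps (31, 28, 31, 30, 31) track the month lengths.
The rule is the 14th of each month.
Next: July 2005 → Jul 14 2005.
August 2005: Aug 14 2005.

Jul 14 2005, Aug 14 2005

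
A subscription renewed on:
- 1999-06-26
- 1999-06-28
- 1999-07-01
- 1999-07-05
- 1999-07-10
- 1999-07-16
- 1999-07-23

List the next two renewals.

Gaps: 2, 3, 4, 5, 6, 7 days — each gap is 1 larger than the previous one.
Next gap: 8 days. 1999-07-23 + 8 days = 1999-07-31.
Next gap: 9 days. 1999-07-31 + 9 days = 1999-08-09.

1999-07-31, 1999-08-09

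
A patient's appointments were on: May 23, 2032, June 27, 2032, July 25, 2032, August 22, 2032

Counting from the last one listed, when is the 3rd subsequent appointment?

November 28, 2032

Gaps: 35, 28, 28 days — a mix of 28 and 35. Every date is a Sunday.
Each is the 4th Sunday of its month.
4th Sunday of September 2032: September 26, 2032.
4th Sunday of October 2032: October 24, 2032.
4th Sunday of November 2032: November 28, 2032.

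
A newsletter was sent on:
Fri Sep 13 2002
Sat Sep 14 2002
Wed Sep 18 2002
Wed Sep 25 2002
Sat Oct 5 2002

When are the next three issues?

Fri Oct 18 2002, Sun Nov 3 2002, Fri Nov 22 2002

The spacing grows by 3 each time: 1, 4, 7, 10 days.
Next gap: 13 days. Sat Oct 5 2002 + 13 days = Fri Oct 18 2002.
Next gap: 16 days. Fri Oct 18 2002 + 16 days = Sun Nov 3 2002.
Next gap: 19 days. Sun Nov 3 2002 + 19 days = Fri Nov 22 2002.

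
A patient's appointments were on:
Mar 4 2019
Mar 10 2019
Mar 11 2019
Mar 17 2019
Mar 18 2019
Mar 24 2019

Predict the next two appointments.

Mar 25 2019, Mar 31 2019

The gap pattern 6, 1, 6, 1, 6 repeats every 2 events.
These are the Mondays and Sundays of each week.
The following Monday is Mar 25 2019.
Next Sunday: Mar 31 2019.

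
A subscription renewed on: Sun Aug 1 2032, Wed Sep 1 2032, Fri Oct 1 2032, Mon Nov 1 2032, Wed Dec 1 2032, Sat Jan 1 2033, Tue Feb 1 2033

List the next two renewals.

The day-of-month is always 1 (31, 30, 31, 30, 31, 31 days between events).
So this recurs on the 1st of each month.
March 2033: Tue Mar 1 2033.
Next: April 2033 → Fri Apr 1 2033.

Tue Mar 1 2033, Fri Apr 1 2033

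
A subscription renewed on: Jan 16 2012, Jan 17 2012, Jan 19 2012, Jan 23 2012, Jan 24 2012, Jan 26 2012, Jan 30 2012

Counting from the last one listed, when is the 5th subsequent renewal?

Feb 9 2012

The gap pattern 1, 2, 4, 1, 2, 4 repeats every 3 events.
These are the Mondays, Tuesdays and Thursdays of each week.
The following Tuesday is Jan 31 2012.
The following Thursday is Feb 2 2012.
The following Monday is Feb 6 2012.
The following Tuesday is Feb 7 2012.
Next Thursday: Feb 9 2012.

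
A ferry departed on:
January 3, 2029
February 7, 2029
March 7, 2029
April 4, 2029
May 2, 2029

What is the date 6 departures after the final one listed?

November 7, 2029

These are Wednesdays at 28- or 35-day spacing (35, 28, 28, 28).
The pattern: 1st Wednesday of the month.
1st Wednesday of June 2029: June 6, 2029.
July 2029 — 1st Wednesday is July 4, 2029.
August 2029 — 1st Wednesday is August 1, 2029.
1st Wednesday of September 2029: September 5, 2029.
October 2029 — 1st Wednesday is October 3, 2029.
1st Wednesday of November 2029: November 7, 2029.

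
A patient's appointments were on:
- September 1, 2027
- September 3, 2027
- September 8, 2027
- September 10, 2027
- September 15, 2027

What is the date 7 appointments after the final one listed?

Every event lands on a Wednesday or Friday (gaps cycle 2, 5, 2, 5).
So the schedule is: every Wednesday and Friday.
The following Friday is September 17, 2027.
The following Wednesday is September 22, 2027.
Next Friday: September 24, 2027.
Next Wednesday: September 29, 2027.
Next Friday: October 1, 2027.
Next Wednesday: October 6, 2027.
The following Friday is October 8, 2027.

October 8, 2027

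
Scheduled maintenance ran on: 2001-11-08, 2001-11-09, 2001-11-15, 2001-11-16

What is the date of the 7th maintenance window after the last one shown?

2001-12-13

Every event lands on a Thursday or Friday (gaps cycle 1, 6, 1).
So the schedule is: every Thursday and Friday.
Next Thursday: 2001-11-22.
The following Friday is 2001-11-23.
Next Thursday: 2001-11-29.
The following Friday is 2001-11-30.
The following Thursday is 2001-12-06.
The following Friday is 2001-12-07.
The following Thursday is 2001-12-13.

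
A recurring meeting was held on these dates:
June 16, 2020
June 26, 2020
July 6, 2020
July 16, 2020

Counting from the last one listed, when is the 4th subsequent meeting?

Every event comes 10 days after the last (10, 10, 10).
July 16, 2020 + 10 days = July 26, 2020.
July 26, 2020 + 10 days = August 5, 2020.
August 5, 2020 + 10 days = August 15, 2020.
August 15, 2020 + 10 days = August 25, 2020.

August 25, 2020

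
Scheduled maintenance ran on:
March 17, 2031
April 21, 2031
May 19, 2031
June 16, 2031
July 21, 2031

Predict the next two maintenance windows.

Gaps: 35, 28, 28, 35 days — a mix of 28 and 35. Every date is a Monday.
Each is the 3rd Monday of its month.
August 2031 — 3rd Monday is August 18, 2031.
September 2031 — 3rd Monday is September 15, 2031.

August 18, 2031; September 15, 2031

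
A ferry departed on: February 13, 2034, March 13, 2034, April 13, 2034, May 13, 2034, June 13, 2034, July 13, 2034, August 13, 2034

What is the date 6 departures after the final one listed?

February 13, 2035

The day-of-month is always 13 (28, 31, 30, 31, 30, 31 days between events).
So this recurs on the 13th of each month.
Next: September 2034 → September 13, 2034.
October 2034: October 13, 2034.
November 2034: November 13, 2034.
December 2034: December 13, 2034.
January 2035: January 13, 2035.
Next: February 2035 → February 13, 2035.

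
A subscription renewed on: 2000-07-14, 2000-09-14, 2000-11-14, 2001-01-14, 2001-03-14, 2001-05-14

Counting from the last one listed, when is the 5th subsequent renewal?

Each date is the 14th; the gaps (62, 61, 61, 59, 61) track the month lengths.
The rule is the 14th of every 2 months.
July 2001: 2001-07-14.
Next: September 2001 → 2001-09-14.
November 2001: 2001-11-14.
January 2002: 2002-01-14.
March 2002: 2002-03-14.

2002-03-14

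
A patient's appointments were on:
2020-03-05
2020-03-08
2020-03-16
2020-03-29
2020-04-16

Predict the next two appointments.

The spacing grows by 5 each time: 3, 8, 13, 18 days.
Next gap: 23 days. 2020-04-16 + 23 days = 2020-05-09.
Next gap: 28 days. 2020-05-09 + 28 days = 2020-06-06.

2020-05-09, 2020-06-06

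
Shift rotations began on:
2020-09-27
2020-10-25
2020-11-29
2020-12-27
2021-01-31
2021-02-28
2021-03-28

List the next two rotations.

These are Sundays with 28, 35, 28, 35, 28, 28-day gaps.
Each is the final Sunday of its month — 2020-11-29 is past the 28th, so '4th Sunday' doesn't fit.
Last Sunday of April 2021: 2021-04-25.
Last Sunday of May 2021: 2021-05-30.

2021-04-25, 2021-05-30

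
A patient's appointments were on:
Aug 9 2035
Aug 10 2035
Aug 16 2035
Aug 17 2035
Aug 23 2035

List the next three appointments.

The gap pattern 1, 6, 1, 6 repeats every 2 events.
These are the Thursdays and Fridays of each week.
The following Friday is Aug 24 2035.
Next Thursday: Aug 30 2035.
Next Friday: Aug 31 2035.

Aug 24 2035, Aug 30 2035, Aug 31 2035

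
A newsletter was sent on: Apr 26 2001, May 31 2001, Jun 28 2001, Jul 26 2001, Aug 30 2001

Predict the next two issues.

Sep 27 2001, Oct 25 2001

All Thursdays; the gaps (35, 28, 28, 35) vary with month length.
This is the last Thursday of each month.
September 2001 ends with Thursday Sep 27 2001.
Last Thursday of October 2001: Oct 25 2001.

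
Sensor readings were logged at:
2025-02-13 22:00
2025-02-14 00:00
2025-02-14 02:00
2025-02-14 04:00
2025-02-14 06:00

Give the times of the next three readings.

Spacing: 2, 2, 2, 2 h — constant 2 h.
2025-02-14 06:00 + 2 h = 2025-02-14 08:00.
2025-02-14 08:00 + 2 h = 2025-02-14 10:00.
2025-02-14 10:00 + 2 h = 2025-02-14 12:00.

2025-02-14 08:00, 2025-02-14 10:00, 2025-02-14 12:00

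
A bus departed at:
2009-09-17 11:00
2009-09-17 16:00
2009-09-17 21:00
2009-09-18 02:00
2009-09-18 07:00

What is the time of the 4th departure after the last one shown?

Gaps: 5, 5, 5, 5 hours — each event is 5 hours after the previous one.
2009-09-18 07:00 + 5 h = 2009-09-18 12:00.
2009-09-18 12:00 + 5 h = 2009-09-18 17:00.
2009-09-18 17:00 + 5 h = 2009-09-18 22:00.
2009-09-18 22:00 + 5 h = 2009-09-19 03:00.

2009-09-19 03:00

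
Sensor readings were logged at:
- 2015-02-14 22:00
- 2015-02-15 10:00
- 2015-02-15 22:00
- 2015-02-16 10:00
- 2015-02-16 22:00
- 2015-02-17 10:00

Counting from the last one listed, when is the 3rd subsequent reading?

The interval is a steady 12 hours (12, 12, 12, 12, 12).
2015-02-17 10:00 + 12 h = 2015-02-17 22:00.
2015-02-17 22:00 + 12 h = 2015-02-18 10:00.
2015-02-18 10:00 + 12 h = 2015-02-18 22:00.

2015-02-18 22:00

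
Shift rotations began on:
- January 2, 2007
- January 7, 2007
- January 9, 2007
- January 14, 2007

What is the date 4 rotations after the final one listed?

Every event lands on a Tuesday or Sunday (gaps cycle 5, 2, 5).
So the schedule is: every Tuesday and Sunday.
Next Tuesday: January 16, 2007.
The following Sunday is January 21, 2007.
The following Tuesday is January 23, 2007.
The following Sunday is January 28, 2007.

January 28, 2007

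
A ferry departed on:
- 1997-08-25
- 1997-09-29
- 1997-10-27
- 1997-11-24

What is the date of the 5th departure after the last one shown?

1998-04-27

Every date is a Monday; gaps 35, 28, 28 days.
Each is the last Monday of its month (at least one falls on the 29th or later, ruling out '4th Monday').
December 1997 ends with Monday 1997-12-29.
January 1998 ends with Monday 1998-01-26.
February 1998 ends with Monday 1998-02-23.
March 1998 ends with Monday 1998-03-30.
Last Monday of April 1998: 1998-04-27.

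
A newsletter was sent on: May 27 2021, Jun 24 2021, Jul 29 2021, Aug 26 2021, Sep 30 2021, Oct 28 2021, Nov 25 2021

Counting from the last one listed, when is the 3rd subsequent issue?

These are Thursdays with 28, 35, 28, 35, 28, 28-day gaps.
Each is the final Thursday of its month — Jul 29 2021 is past the 28th, so '4th Thursday' doesn't fit.
Last Thursday of December 2021: Dec 30 2021.
Last Thursday of January 2022: Jan 27 2022.
February 2022 ends with Thursday Feb 24 2022.

Feb 24 2022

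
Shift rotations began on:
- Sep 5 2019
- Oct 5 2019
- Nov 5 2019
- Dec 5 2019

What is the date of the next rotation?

Each date is the 5th; the gaps (30, 31, 30) track the month lengths.
The rule is the 5th of each month.
January 2020: Jan 5 2020.

Jan 5 2020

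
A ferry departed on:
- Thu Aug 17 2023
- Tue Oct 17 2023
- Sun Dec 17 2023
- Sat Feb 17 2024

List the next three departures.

Gaps: 61, 61, 62 days — not constant. Every event is on the 17th of the month.
Pattern: the 17th of every 2 months.
April 2024: Wed Apr 17 2024.
June 2024: Mon Jun 17 2024.
August 2024: Sat Aug 17 2024.

Wed Apr 17 2024, Mon Jun 17 2024, Sat Aug 17 2024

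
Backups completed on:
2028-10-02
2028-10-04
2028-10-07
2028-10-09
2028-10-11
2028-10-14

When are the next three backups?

Gaps: 2, 3, 2, 2, 3 days — not constant, but cyclic with period 3.
The events fall on every Monday, Wednesday and Saturday.
Next Monday: 2028-10-16.
The following Wednesday is 2028-10-18.
Next Saturday: 2028-10-21.

2028-10-16, 2028-10-18, 2028-10-21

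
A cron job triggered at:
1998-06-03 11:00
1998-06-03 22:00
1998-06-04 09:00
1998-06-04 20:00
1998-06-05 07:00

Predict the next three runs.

Gaps: 11, 11, 11, 11 hours — each event is 11 hours after the previous one.
1998-06-05 07:00 + 11 h = 1998-06-05 18:00.
1998-06-05 18:00 + 11 h = 1998-06-06 05:00.
1998-06-06 05:00 + 11 h = 1998-06-06 16:00.

1998-06-05 18:00, 1998-06-06 05:00, 1998-06-06 16:00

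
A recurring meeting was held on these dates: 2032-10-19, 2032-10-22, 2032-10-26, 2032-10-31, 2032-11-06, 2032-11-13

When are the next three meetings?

Intervals are 3, 4, 5, 6, 7 days — an arithmetic progression with common difference 1.
Next gap: 8 days. 2032-11-13 + 8 days = 2032-11-21.
Next gap: 9 days. 2032-11-21 + 9 days = 2032-11-30.
Next gap: 10 days. 2032-11-30 + 10 days = 2032-12-10.

2032-11-21, 2032-11-30, 2032-12-10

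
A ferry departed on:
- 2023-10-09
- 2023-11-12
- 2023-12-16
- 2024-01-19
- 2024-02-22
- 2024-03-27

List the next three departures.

2024-04-30, 2024-06-03, 2024-07-07

Gaps between consecutive events: 34, 34, 34, 34, 34 days — a constant 34-day interval.
2024-03-27 + 34 days = 2024-04-30.
2024-04-30 + 34 days = 2024-06-03.
2024-06-03 + 34 days = 2024-07-07.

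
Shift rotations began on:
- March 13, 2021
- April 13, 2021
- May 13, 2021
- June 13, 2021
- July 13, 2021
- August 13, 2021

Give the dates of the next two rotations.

The day-of-month is always 13 (31, 30, 31, 30, 31 days between events).
So this recurs on the 13th of each month.
September 2021: September 13, 2021.
Next: October 2021 → October 13, 2021.

September 13, 2021; October 13, 2021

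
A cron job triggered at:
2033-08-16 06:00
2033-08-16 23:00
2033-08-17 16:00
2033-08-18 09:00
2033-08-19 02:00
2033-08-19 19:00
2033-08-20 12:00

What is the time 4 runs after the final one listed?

2033-08-23 08:00

Gaps: 17, 17, 17, 17, 17, 17 hours — each event is 17 hours after the previous one.
2033-08-20 12:00 + 17 h = 2033-08-21 05:00.
2033-08-21 05:00 + 17 h = 2033-08-21 22:00.
2033-08-21 22:00 + 17 h = 2033-08-22 15:00.
2033-08-22 15:00 + 17 h = 2033-08-23 08:00.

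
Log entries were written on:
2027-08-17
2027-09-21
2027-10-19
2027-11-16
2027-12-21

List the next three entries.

2028-01-18, 2028-02-15, 2028-03-21

These are Tuesdays at 28- or 35-day spacing (35, 28, 28, 35).
The pattern: 3rd Tuesday of the month.
3rd Tuesday of January 2028: 2028-01-18.
February 2028 — 3rd Tuesday is 2028-02-15.
3rd Tuesday of March 2028: 2028-03-21.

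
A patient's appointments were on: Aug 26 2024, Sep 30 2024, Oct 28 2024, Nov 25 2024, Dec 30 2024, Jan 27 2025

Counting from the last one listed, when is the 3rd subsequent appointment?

Apr 28 2025

These are Mondays with 35, 28, 28, 35, 28-day gaps.
Each is the final Monday of its month — Sep 30 2024 is past the 28th, so '4th Monday' doesn't fit.
February 2025 ends with Monday Feb 24 2025.
Last Monday of March 2025: Mar 31 2025.
April 2025 ends with Monday Apr 28 2025.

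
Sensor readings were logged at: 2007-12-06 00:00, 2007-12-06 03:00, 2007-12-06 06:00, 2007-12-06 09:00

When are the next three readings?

The interval is a steady 3 hours (3, 3, 3).
2007-12-06 09:00 + 3 h = 2007-12-06 12:00.
2007-12-06 12:00 + 3 h = 2007-12-06 15:00.
2007-12-06 15:00 + 3 h = 2007-12-06 18:00.

2007-12-06 12:00, 2007-12-06 15:00, 2007-12-06 18:00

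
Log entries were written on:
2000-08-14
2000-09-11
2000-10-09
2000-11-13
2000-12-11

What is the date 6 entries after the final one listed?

2001-06-11

These are Mondays at 28- or 35-day spacing (28, 28, 35, 28).
The pattern: 2nd Monday of the month.
2nd Monday of January 2001: 2001-01-08.
2nd Monday of February 2001: 2001-02-12.
March 2001 — 2nd Monday is 2001-03-12.
April 2001 — 2nd Monday is 2001-04-09.
2nd Monday of May 2001: 2001-05-14.
2nd Monday of June 2001: 2001-06-11.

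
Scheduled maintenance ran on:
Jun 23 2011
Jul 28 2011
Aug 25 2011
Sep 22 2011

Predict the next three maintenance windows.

Oct 27 2011, Nov 24 2011, Dec 22 2011

Gaps: 35, 28, 28 days — a mix of 28 and 35. Every date is a Thursday.
Each is the 4th Thursday of its month.
4th Thursday of October 2011: Oct 27 2011.
November 2011 — 4th Thursday is Nov 24 2011.
December 2011 — 4th Thursday is Dec 22 2011.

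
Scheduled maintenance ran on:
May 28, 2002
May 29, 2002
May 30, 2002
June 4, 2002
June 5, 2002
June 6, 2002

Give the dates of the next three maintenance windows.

The gap pattern 1, 1, 5, 1, 1 repeats every 3 events.
These are the Tuesdays, Wednesdays and Thursdays of each week.
The following Tuesday is June 11, 2002.
Next Wednesday: June 12, 2002.
The following Thursday is June 13, 2002.

June 11, 2002; June 12, 2002; June 13, 2002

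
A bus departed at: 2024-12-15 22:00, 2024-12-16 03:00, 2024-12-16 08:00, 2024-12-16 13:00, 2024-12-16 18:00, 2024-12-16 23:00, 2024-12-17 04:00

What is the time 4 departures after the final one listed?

Spacing: 5, 5, 5, 5, 5, 5 h — constant 5 h.
2024-12-17 04:00 + 5 h = 2024-12-17 09:00.
2024-12-17 09:00 + 5 h = 2024-12-17 14:00.
2024-12-17 14:00 + 5 h = 2024-12-17 19:00.
2024-12-17 19:00 + 5 h = 2024-12-18 00:00.

2024-12-18 00:00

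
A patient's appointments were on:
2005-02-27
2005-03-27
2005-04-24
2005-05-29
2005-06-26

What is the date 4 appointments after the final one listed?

2005-10-30

Every date is a Sunday; gaps 28, 28, 35, 28 days.
Each is the last Sunday of its month (at least one falls on the 29th or later, ruling out '4th Sunday').
Last Sunday of July 2005: 2005-07-31.
Last Sunday of August 2005: 2005-08-28.
September 2005 ends with Sunday 2005-09-25.
Last Sunday of October 2005: 2005-10-30.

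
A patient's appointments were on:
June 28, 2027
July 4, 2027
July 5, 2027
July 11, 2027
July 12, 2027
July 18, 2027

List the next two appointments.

Gaps: 6, 1, 6, 1, 6 days — not constant, but cyclic with period 2.
The events fall on every Monday and Sunday.
The following Monday is July 19, 2027.
Next Sunday: July 25, 2027.

July 19, 2027; July 25, 2027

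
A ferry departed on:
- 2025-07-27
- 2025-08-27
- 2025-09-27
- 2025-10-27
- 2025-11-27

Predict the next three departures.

Gaps: 31, 31, 30, 31 days — not constant. Every event is on the 27th of the month.
Pattern: the 27th of each month.
Next: December 2025 → 2025-12-27.
Next: January 2026 → 2026-01-27.
February 2026: 2026-02-27.

2025-12-27, 2026-01-27, 2026-02-27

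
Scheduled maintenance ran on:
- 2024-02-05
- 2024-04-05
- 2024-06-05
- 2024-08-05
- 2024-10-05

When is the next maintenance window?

2024-12-05

Gaps: 60, 61, 61, 61 days — not constant. Every event is on the 5th of the month.
Pattern: the 5th of every 2 months.
Next: December 2024 → 2024-12-05.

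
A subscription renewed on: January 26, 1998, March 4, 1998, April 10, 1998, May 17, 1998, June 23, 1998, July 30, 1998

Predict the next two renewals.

September 5, 1998; October 12, 1998

Every event comes 37 days after the last (37, 37, 37, 37, 37).
July 30, 1998 + 37 days = September 5, 1998.
September 5, 1998 + 37 days = October 12, 1998.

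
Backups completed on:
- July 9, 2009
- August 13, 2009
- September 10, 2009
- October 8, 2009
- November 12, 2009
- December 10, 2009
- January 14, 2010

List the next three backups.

February 11, 2010; March 11, 2010; April 8, 2010

All dates are Thursdays, 35, 28, 28, 35, 28, 35 days apart.
Specifically, the 2nd Thursday of each month.
February 2010 — 2nd Thursday is February 11, 2010.
March 2010 — 2nd Thursday is March 11, 2010.
2nd Thursday of April 2010: April 8, 2010.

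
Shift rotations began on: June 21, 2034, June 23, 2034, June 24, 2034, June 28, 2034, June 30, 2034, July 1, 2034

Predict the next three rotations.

Gaps: 2, 1, 4, 2, 1 days — not constant, but cyclic with period 3.
The events fall on every Wednesday, Friday and Saturday.
Next Wednesday: July 5, 2034.
The following Friday is July 7, 2034.
Next Saturday: July 8, 2034.

July 5, 2034; July 7, 2034; July 8, 2034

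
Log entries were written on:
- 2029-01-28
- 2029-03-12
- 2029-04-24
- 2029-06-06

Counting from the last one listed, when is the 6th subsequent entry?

Every event comes 43 days after the last (43, 43, 43).
2029-06-06 + 43 days = 2029-07-19.
2029-07-19 + 43 days = 2029-08-31.
2029-08-31 + 43 days = 2029-10-13.
2029-10-13 + 43 days = 2029-11-25.
2029-11-25 + 43 days = 2030-01-07.
2030-01-07 + 43 days = 2030-02-19.

2030-02-19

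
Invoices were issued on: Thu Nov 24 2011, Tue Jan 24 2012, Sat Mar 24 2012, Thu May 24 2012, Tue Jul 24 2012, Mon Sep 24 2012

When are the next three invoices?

Each date is the 24th; the gaps (61, 60, 61, 61, 62) track the month lengths.
The rule is the 24th of every 2 months.
Next: November 2012 → Sat Nov 24 2012.
Next: January 2013 → Thu Jan 24 2013.
Next: March 2013 → Sun Mar 24 2013.

Sat Nov 24 2012, Thu Jan 24 2013, Sun Mar 24 2013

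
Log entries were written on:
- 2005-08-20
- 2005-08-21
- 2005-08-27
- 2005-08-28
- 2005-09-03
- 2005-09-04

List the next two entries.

The gap pattern 1, 6, 1, 6, 1 repeats every 2 events.
These are the Saturdays and Sundays of each week.
The following Saturday is 2005-09-10.
The following Sunday is 2005-09-11.

2005-09-10, 2005-09-11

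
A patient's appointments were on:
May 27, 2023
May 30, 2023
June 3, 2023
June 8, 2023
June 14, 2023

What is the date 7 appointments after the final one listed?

Intervals are 3, 4, 5, 6 days — an arithmetic progression with common difference 1.
Next gap: 7 days. June 14, 2023 + 7 days = June 21, 2023.
Next gap: 8 days. June 21, 2023 + 8 days = June 29, 2023.
Next gap: 9 days. June 29, 2023 + 9 days = July 8, 2023.
Next gap: 10 days. July 8, 2023 + 10 days = July 18, 2023.
Next gap: 11 days. July 18, 2023 + 11 days = July 29, 2023.
Next gap: 12 days. July 29, 2023 + 12 days = August 10, 2023.
Next gap: 13 days. August 10, 2023 + 13 days = August 23, 2023.

August 23, 2023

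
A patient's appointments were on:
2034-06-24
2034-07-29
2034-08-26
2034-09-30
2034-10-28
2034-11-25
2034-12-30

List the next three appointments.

2035-01-27, 2035-02-24, 2035-03-31

All Saturdays; the gaps (35, 28, 35, 28, 28, 35) vary with month length.
This is the last Saturday of each month.
Last Saturday of January 2035: 2035-01-27.
Last Saturday of February 2035: 2035-02-24.
Last Saturday of March 2035: 2035-03-31.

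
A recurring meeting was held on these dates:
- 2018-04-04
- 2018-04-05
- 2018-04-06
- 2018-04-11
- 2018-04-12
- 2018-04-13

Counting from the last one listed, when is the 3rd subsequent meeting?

2018-04-20

Gaps: 1, 1, 5, 1, 1 days — not constant, but cyclic with period 3.
The events fall on every Wednesday, Thursday and Friday.
The following Wednesday is 2018-04-18.
Next Thursday: 2018-04-19.
Next Friday: 2018-04-20.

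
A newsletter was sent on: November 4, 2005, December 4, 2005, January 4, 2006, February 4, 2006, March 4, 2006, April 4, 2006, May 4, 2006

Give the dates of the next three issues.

June 4, 2006; July 4, 2006; August 4, 2006

Gaps: 30, 31, 31, 28, 31, 30 days — not constant. Every event is on the 4th of the month.
Pattern: the 4th of each month.
June 2006: June 4, 2006.
Next: July 2006 → July 4, 2006.
August 2006: August 4, 2006.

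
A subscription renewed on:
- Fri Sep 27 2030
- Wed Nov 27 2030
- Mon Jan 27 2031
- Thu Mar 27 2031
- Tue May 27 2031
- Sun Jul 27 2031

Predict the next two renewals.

Sat Sep 27 2031, Thu Nov 27 2031

Gaps: 61, 61, 59, 61, 61 days — not constant. Every event is on the 27th of the month.
Pattern: the 27th of every 2 months.
Next: September 2031 → Sat Sep 27 2031.
Next: November 2031 → Thu Nov 27 2031.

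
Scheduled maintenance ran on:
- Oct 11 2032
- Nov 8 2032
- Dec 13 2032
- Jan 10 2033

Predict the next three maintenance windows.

These are Mondays at 28- or 35-day spacing (28, 35, 28).
The pattern: 2nd Monday of the month.
2nd Monday of February 2033: Feb 14 2033.
March 2033 — 2nd Monday is Mar 14 2033.
2nd Monday of April 2033: Apr 11 2033.

Feb 14 2033, Mar 14 2033, Apr 11 2033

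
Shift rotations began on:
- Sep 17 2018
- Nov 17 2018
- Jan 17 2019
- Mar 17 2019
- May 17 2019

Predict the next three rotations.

Jul 17 2019, Sep 17 2019, Nov 17 2019

The day-of-month is always 17 (61, 61, 59, 61 days between events).
So this recurs on the 17th of every 2 months.
Next: July 2019 → Jul 17 2019.
Next: September 2019 → Sep 17 2019.
Next: November 2019 → Nov 17 2019.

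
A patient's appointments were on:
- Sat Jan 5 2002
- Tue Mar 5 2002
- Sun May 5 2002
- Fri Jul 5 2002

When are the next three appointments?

The day-of-month is always 5 (59, 61, 61 days between events).
So this recurs on the 5th of every 2 months.
Next: September 2002 → Thu Sep 5 2002.
November 2002: Tue Nov 5 2002.
Next: January 2003 → Sun Jan 5 2003.

Thu Sep 5 2002, Tue Nov 5 2002, Sun Jan 5 2003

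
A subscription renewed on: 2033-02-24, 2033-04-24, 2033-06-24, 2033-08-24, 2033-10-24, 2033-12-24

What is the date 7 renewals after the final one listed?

Each date is the 24th; the gaps (59, 61, 61, 61, 61) track the month lengths.
The rule is the 24th of every 2 months.
Next: February 2034 → 2034-02-24.
Next: April 2034 → 2034-04-24.
Next: June 2034 → 2034-06-24.
August 2034: 2034-08-24.
October 2034: 2034-10-24.
Next: December 2034 → 2034-12-24.
February 2035: 2035-02-24.

2035-02-24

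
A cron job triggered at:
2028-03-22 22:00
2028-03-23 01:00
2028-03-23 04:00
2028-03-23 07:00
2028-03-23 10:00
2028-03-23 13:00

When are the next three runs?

Gaps: 3, 3, 3, 3, 3 hours — each event is 3 hours after the previous one.
2028-03-23 13:00 + 3 h = 2028-03-23 16:00.
2028-03-23 16:00 + 3 h = 2028-03-23 19:00.
2028-03-23 19:00 + 3 h = 2028-03-23 22:00.

2028-03-23 16:00, 2028-03-23 19:00, 2028-03-23 22:00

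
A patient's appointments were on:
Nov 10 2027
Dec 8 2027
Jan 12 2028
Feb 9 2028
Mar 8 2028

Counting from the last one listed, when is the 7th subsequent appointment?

These are Wednesdays at 28- or 35-day spacing (28, 35, 28, 28).
The pattern: 2nd Wednesday of the month.
April 2028 — 2nd Wednesday is Apr 12 2028.
May 2028 — 2nd Wednesday is May 10 2028.
2nd Wednesday of June 2028: Jun 14 2028.
2nd Wednesday of July 2028: Jul 12 2028.
August 2028 — 2nd Wednesday is Aug 9 2028.
2nd Wednesday of September 2028: Sep 13 2028.
October 2028 — 2nd Wednesday is Oct 11 2028.

Oct 11 2028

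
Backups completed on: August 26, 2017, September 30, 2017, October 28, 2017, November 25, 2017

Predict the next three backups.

December 30, 2017; January 27, 2018; February 24, 2018

All Saturdays; the gaps (35, 28, 28) vary with month length.
This is the last Saturday of each month.
December 2017 ends with Saturday December 30, 2017.
January 2018 ends with Saturday January 27, 2018.
February 2018 ends with Saturday February 24, 2018.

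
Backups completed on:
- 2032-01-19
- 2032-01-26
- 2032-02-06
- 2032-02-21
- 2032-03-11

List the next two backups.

2032-04-03, 2032-04-30

Intervals are 7, 11, 15, 19 days — an arithmetic progression with common difference 4.
Next gap: 23 days. 2032-03-11 + 23 days = 2032-04-03.
Next gap: 27 days. 2032-04-03 + 27 days = 2032-04-30.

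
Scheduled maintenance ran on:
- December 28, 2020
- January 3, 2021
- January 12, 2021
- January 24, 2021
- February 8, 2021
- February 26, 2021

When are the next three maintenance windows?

March 19, 2021; April 12, 2021; May 9, 2021

The spacing grows by 3 each time: 6, 9, 12, 15, 18 days.
Next gap: 21 days. February 26, 2021 + 21 days = March 19, 2021.
Next gap: 24 days. March 19, 2021 + 24 days = April 12, 2021.
Next gap: 27 days. April 12, 2021 + 27 days = May 9, 2021.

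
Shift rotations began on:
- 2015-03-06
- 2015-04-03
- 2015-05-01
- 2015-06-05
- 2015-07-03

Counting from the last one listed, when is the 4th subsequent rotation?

2015-11-06

All dates are Fridays, 28, 28, 35, 28 days apart.
Specifically, the 1st Friday of each month.
August 2015 — 1st Friday is 2015-08-07.
September 2015 — 1st Friday is 2015-09-04.
1st Friday of October 2015: 2015-10-02.
November 2015 — 1st Friday is 2015-11-06.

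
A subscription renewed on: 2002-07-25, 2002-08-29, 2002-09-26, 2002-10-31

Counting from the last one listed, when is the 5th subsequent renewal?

These are Thursdays with 35, 28, 35-day gaps.
Each is the final Thursday of its month — 2002-08-29 is past the 28th, so '4th Thursday' doesn't fit.
November 2002 ends with Thursday 2002-11-28.
December 2002 ends with Thursday 2002-12-26.
January 2003 ends with Thursday 2003-01-30.
Last Thursday of February 2003: 2003-02-27.
March 2003 ends with Thursday 2003-03-27.

2003-03-27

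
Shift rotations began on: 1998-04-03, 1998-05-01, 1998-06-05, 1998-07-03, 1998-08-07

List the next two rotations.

These are Fridays at 28- or 35-day spacing (28, 35, 28, 35).
The pattern: 1st Friday of the month.
1st Friday of September 1998: 1998-09-04.
1st Friday of October 1998: 1998-10-02.

1998-09-04, 1998-10-02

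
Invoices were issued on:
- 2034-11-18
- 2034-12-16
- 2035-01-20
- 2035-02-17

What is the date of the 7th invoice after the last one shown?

2035-09-15

Gaps: 28, 35, 28 days — a mix of 28 and 35. Every date is a Saturday.
Each is the 3rd Saturday of its month.
March 2035 — 3rd Saturday is 2035-03-17.
April 2035 — 3rd Saturday is 2035-04-21.
May 2035 — 3rd Saturday is 2035-05-19.
June 2035 — 3rd Saturday is 2035-06-16.
3rd Saturday of July 2035: 2035-07-21.
3rd Saturday of August 2035: 2035-08-18.
3rd Saturday of September 2035: 2035-09-15.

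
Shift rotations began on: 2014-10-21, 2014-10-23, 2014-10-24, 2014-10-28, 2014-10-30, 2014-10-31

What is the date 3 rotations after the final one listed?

2014-11-07

The gap pattern 2, 1, 4, 2, 1 repeats every 3 events.
These are the Tuesdays, Thursdays and Fridays of each week.
The following Tuesday is 2014-11-04.
The following Thursday is 2014-11-06.
The following Friday is 2014-11-07.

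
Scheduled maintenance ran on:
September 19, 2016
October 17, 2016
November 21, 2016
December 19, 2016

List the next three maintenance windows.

Gaps: 28, 35, 28 days — a mix of 28 and 35. Every date is a Monday.
Each is the 3rd Monday of its month.
January 2017 — 3rd Monday is January 16, 2017.
February 2017 — 3rd Monday is February 20, 2017.
March 2017 — 3rd Monday is March 20, 2017.

January 16, 2017; February 20, 2017; March 20, 2017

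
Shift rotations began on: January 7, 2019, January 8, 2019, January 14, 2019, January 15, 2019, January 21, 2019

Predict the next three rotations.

Every event lands on a Monday or Tuesday (gaps cycle 1, 6, 1, 6).
So the schedule is: every Monday and Tuesday.
Next Tuesday: January 22, 2019.
Next Monday: January 28, 2019.
The following Tuesday is January 29, 2019.

January 22, 2019; January 28, 2019; January 29, 2019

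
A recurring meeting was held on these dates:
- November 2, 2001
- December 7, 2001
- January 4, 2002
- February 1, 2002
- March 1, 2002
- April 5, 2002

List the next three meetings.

All dates are Fridays, 35, 28, 28, 28, 35 days apart.
Specifically, the 1st Friday of each month.
1st Friday of May 2002: May 3, 2002.
June 2002 — 1st Friday is June 7, 2002.
July 2002 — 1st Friday is July 5, 2002.

May 3, 2002; June 7, 2002; July 5, 2002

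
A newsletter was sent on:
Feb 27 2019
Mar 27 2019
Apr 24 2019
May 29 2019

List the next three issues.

All Wednesdays; the gaps (28, 28, 35) vary with month length.
This is the last Wednesday of each month.
June 2019 ends with Wednesday Jun 26 2019.
July 2019 ends with Wednesday Jul 31 2019.
Last Wednesday of August 2019: Aug 28 2019.

Jun 26 2019, Jul 31 2019, Aug 28 2019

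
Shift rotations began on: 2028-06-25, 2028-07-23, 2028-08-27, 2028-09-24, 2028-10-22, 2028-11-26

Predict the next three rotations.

These are Sundays at 28- or 35-day spacing (28, 35, 28, 28, 35).
The pattern: 4th Sunday of the month.
December 2028 — 4th Sunday is 2028-12-24.
January 2029 — 4th Sunday is 2029-01-28.
February 2029 — 4th Sunday is 2029-02-25.

2028-12-24, 2029-01-28, 2029-02-25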